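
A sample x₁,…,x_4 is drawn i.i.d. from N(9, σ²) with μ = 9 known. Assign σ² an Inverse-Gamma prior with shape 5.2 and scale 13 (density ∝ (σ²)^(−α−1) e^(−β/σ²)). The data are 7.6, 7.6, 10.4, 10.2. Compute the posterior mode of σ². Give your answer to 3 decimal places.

Sum of squared deviations about the known mean: SS = (7.6−9)² + (7.6−9)² + (10.4−9)² + (10.2−9)² = 7.32.
The Normal likelihood contributes (σ²)^(−n/2) exp(−SS/(2σ²)), so the posterior is Inverse-Gamma(α + n/2, β + SS/2) = Inverse-Gamma(7.2, 16.66).
The mode of Inverse-Gamma(a, b) is b/(a+1) = 16.66/8.2 ≈ 2.032.

σ̂²_MAP = 2.032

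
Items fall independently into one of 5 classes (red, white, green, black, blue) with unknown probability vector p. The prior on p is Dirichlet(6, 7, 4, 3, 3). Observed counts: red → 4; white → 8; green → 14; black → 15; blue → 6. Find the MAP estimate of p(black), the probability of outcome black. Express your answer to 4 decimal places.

The posterior is Dirichlet(αᵢ + nᵢ) = Dirichlet(10, 15, 18, 18, 9).
For a Dirichlet(a₁,…,a_K) with all aᵢ > 1, the mode has j-th component (aⱼ − 1)/(Σaᵢ − K).
Here Σaᵢ = 70 and K = 5, so p(black) = (18 − 1)/(70 − 5) = 17/65 ≈ 0.2615.

MAP estimate of p(black) = 0.2615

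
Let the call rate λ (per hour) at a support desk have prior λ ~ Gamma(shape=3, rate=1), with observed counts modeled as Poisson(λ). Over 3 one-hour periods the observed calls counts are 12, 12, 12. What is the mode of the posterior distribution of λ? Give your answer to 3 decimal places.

λ̂_MAP = 9.500

Σxᵢ = 12+12+12 = 36, with n = 3.
Posterior ∝ λ^2e^(−1λ) · λ^36e^(−3λ) = λ^38e^(−4λ), i.e. Gamma(shape=39, rate=4).
The mode of a Gamma(a, b) with a ≥ 1 (shape–rate) is (a−1)/b = 38/4 ≈ 9.500.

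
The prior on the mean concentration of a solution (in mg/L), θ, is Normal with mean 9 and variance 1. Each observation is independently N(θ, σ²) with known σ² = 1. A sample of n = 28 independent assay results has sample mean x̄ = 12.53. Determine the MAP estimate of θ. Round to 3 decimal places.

θ̂_MAP = 12.408

n = 28, x̄ = 12.53.
For a Normal prior and Normal likelihood with known variance, the posterior is Normal; its mode equals its mean, the precision-weighted average.
Prior precision 1/σ₀² = 1/1 = 1; data precision n/σ² = 28/1 = 28.
θ̂ = (1·9 + 28·12.53) / (1 + 28) = 359.84/29 = 8996/725 ≈ 12.408.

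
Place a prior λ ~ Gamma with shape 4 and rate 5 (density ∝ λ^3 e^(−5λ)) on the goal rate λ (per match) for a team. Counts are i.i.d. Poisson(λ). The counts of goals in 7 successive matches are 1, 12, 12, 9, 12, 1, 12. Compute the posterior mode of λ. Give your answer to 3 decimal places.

Σxᵢ = 1+12+12+9+12+1+12 = 59, with n = 7.
Posterior ∝ λ^3e^(−5λ) · λ^59e^(−7λ) = λ^62e^(−12λ), i.e. Gamma(shape=63, rate=12).
The mode of a Gamma(a, b) with a ≥ 1 (shape–rate) is (a−1)/b = 62/12 ≈ 5.167.

λ̂_MAP = 5.167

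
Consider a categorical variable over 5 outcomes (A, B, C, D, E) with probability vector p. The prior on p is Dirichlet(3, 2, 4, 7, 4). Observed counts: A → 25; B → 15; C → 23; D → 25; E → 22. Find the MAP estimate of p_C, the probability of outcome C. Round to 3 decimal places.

MAP estimate of p_C = 0.208

The posterior is Dirichlet(αᵢ + nᵢ) = Dirichlet(28, 17, 27, 32, 26).
For a Dirichlet(a₁,…,a_K) with all aᵢ > 1, the mode has j-th component (aⱼ − 1)/(Σaᵢ − K).
Here Σaᵢ = 130 and K = 5, so p_C = (27 − 1)/(130 − 5) = 26/125 ≈ 0.208.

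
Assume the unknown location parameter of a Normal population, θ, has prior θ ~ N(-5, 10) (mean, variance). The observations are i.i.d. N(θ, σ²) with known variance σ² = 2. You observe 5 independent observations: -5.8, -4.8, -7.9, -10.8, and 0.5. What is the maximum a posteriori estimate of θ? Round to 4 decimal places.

θ̂_MAP = -5.7308

n = 5; x̄ = ((-5.8) + (-4.8) + (-7.9) + (-10.8) + 0.5)/5 = -28.8/5 = -5.76.
For a Normal prior and Normal likelihood with known variance, the posterior is Normal; its mode equals its mean, the precision-weighted average.
Prior precision 1/σ₀² = 1/10 = 0.1; data precision n/σ² = 5/2 = 2.5.
θ̂ = (0.1·(-5) + 2.5·(-5.76)) / (0.1 + 2.5) = (-14.9)/2.6 = -149/26 ≈ -5.7308.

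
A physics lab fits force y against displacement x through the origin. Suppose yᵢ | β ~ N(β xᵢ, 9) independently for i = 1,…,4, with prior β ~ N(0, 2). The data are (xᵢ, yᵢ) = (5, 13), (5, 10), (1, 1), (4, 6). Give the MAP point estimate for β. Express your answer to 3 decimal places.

β̂_MAP = 1.958

log p(β | y) = −Σ(yᵢ − βxᵢ)²/(2·9) − β²/(2·2) + const.
Setting the derivative to zero: Σxᵢ(yᵢ − βxᵢ)/9 − β/2 = 0, so β = Σxᵢyᵢ / (Σxᵢ² + σ²/τ²).
Σxᵢyᵢ = 5·13 + 5·10 + 1·1 + 4·6 = 140; Σxᵢ² = 67; σ²/τ² = 4.5.
β̂_MAP = 140 / (67 + 4.5) = 140/71.5 ≈ 1.958.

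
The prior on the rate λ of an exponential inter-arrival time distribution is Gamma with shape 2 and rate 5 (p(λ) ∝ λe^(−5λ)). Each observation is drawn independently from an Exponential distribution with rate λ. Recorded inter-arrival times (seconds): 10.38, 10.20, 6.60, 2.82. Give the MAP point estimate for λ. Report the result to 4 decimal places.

The Exponential(rate=λ) likelihood is ∝ λ^n e^(−λΣtᵢ). Here n = 4 and Σtᵢ = 10.38 + 10.20 + 6.60 + 2.82 = 30.
Posterior ∝ λe^(−5λ) · λ^4e^(−30λ) = λ^5e^(−35λ), i.e. Gamma(6, 35).
Mode = (a−1)/b = 5/35 ≈ 0.1429.

λ̂_MAP = 0.1429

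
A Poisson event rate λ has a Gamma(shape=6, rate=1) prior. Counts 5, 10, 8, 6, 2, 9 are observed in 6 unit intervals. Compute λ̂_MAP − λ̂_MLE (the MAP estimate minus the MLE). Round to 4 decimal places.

MAP − MLE = -0.2381

Σxᵢ = 40. Posterior is Gamma(46, 7); MAP = (46−1)/7 = 45/7 ≈ 6.42857.
MLE = x̄ = 40/6 ≈ 6.66667.
Difference = 45/7 − 40/6 = -5/21 ≈ -0.2381.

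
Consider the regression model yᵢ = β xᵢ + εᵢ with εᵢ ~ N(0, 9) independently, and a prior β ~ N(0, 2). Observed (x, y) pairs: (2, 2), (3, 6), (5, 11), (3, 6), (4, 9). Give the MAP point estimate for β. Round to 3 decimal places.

β̂_MAP = 1.941

log p(β | y) = −Σ(yᵢ − βxᵢ)²/(2·9) − β²/(2·2) + const.
Setting the derivative to zero: Σxᵢ(yᵢ − βxᵢ)/9 − β/2 = 0, so β = Σxᵢyᵢ / (Σxᵢ² + σ²/τ²).
Σxᵢyᵢ = 2·2 + 3·6 + 5·11 + 3·6 + 4·9 = 131; Σxᵢ² = 63; σ²/τ² = 4.5.
β̂_MAP = 131 / (63 + 4.5) = 131/67.5 ≈ 1.941.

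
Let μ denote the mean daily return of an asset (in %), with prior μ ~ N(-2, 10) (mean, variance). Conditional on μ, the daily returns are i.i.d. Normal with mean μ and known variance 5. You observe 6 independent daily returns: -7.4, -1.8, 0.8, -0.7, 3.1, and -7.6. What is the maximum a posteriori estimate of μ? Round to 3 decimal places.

n = 6; x̄ = ((-7.4) + (-1.8) + 0.8 + (-0.7) + 3.1 + (-7.6))/6 = -13.6/6 = -34/15 ≈ -2.2667.
For a Normal prior and Normal likelihood with known variance, the posterior is Normal; its mode equals its mean, the precision-weighted average.
Prior precision 1/σ₀² = 1/10 = 0.1; data precision n/σ² = 6/5 = 1.2.
μ̂ = (0.1·(-2) + 1.2·(-34/15)) / (0.1 + 1.2) = (-2.92)/1.3 = -146/65 ≈ -2.246.

μ̂_MAP = -2.246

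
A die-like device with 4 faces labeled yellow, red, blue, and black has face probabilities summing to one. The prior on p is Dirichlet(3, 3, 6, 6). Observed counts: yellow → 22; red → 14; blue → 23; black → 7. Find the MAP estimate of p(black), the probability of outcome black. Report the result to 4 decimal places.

MAP estimate of p(black) = 0.1500

The posterior is Dirichlet(αᵢ + nᵢ) = Dirichlet(25, 17, 29, 13).
For a Dirichlet(a₁,…,a_K) with all aᵢ > 1, the mode has j-th component (aⱼ − 1)/(Σaᵢ − K).
Here Σaᵢ = 84 and K = 4, so p(black) = (13 − 1)/(84 − 4) = 12/80 ≈ 0.1500.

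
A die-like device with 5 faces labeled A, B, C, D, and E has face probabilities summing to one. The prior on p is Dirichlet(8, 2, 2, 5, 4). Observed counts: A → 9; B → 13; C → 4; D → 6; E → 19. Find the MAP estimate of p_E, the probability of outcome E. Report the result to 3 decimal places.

MAP estimate of p_E = 0.328

The posterior is Dirichlet(αᵢ + nᵢ) = Dirichlet(17, 15, 6, 11, 23).
For a Dirichlet(a₁,…,a_K) with all aᵢ > 1, the mode has j-th component (aⱼ − 1)/(Σaᵢ − K).
Here Σaᵢ = 72 and K = 5, so p_E = (23 − 1)/(72 − 5) = 22/67 ≈ 0.328.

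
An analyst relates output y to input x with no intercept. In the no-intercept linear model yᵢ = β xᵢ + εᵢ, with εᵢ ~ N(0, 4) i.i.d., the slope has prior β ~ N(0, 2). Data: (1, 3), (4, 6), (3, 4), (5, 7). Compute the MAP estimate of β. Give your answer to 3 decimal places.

log p(β | y) = −Σ(yᵢ − βxᵢ)²/(2·4) − β²/(2·2) + const.
Setting the derivative to zero: Σxᵢ(yᵢ − βxᵢ)/4 − β/2 = 0, so β = Σxᵢyᵢ / (Σxᵢ² + σ²/τ²).
Σxᵢyᵢ = 1·3 + 4·6 + 3·4 + 5·7 = 74; Σxᵢ² = 51; σ²/τ² = 2.
β̂_MAP = 74 / (51 + 2) = 74/53 ≈ 1.396.

β̂_MAP = 1.396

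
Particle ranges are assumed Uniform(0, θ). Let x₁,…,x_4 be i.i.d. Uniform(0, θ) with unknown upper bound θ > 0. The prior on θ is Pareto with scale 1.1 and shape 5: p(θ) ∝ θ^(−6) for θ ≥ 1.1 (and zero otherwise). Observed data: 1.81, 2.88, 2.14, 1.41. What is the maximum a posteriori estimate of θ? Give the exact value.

θ̂_MAP = 2.88

The Uniform(0, θ) likelihood is θ^(−n) for θ ≥ max(xᵢ), zero otherwise. Here max(xᵢ) = 2.88.
Posterior ∝ θ^(−6) · θ^(−4) = θ^(−10) on θ ≥ max(1.1, 2.88) = 2.88.
This density is strictly decreasing in θ, so the posterior mode lies at the lower boundary of the support.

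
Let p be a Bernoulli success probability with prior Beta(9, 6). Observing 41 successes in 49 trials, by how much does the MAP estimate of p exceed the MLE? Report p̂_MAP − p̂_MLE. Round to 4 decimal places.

Posterior is Beta(50, 14); MAP = (50−1)/(64−2) = 49/62 ≈ 0.79032.
MLE ignores the prior: p̂_MLE = k/n = 41/49 ≈ 0.83673.
Difference = 49/62 − 41/49 = -141/3038 ≈ -0.0464.

MAP − MLE = -0.0464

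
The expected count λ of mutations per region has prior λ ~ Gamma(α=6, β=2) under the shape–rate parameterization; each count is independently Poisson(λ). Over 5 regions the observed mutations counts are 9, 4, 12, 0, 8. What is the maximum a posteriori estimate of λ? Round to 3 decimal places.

λ̂_MAP = 5.429

Σxᵢ = 9+4+12+0+8 = 33, with n = 5.
Posterior ∝ λ^5e^(−2λ) · λ^33e^(−5λ) = λ^38e^(−7λ), i.e. Gamma(shape=39, rate=7).
The mode of a Gamma(a, b) with a ≥ 1 (shape–rate) is (a−1)/b = 38/7 ≈ 5.429.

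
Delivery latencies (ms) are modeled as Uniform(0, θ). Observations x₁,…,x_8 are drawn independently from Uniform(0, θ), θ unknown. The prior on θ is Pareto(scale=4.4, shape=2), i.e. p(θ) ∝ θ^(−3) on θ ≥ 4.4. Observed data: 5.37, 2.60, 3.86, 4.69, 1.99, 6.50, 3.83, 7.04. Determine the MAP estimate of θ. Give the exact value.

The Uniform(0, θ) likelihood is θ^(−n) for θ ≥ max(xᵢ), zero otherwise. Here max(xᵢ) = 7.04.
Posterior ∝ θ^(−3) · θ^(−8) = θ^(−11) on θ ≥ max(4.4, 7.04) = 7.04.
This density is strictly decreasing in θ, so the posterior mode lies at the lower boundary of the support.

θ̂_MAP = 7.04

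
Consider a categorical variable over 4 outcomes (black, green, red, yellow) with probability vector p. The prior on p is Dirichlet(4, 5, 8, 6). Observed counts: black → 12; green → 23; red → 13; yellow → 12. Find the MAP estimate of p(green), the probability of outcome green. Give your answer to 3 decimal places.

The posterior is Dirichlet(αᵢ + nᵢ) = Dirichlet(16, 28, 21, 18).
For a Dirichlet(a₁,…,a_K) with all aᵢ > 1, the mode has j-th component (aⱼ − 1)/(Σaᵢ − K).
Here Σaᵢ = 83 and K = 4, so p(green) = (28 − 1)/(83 − 4) = 27/79 ≈ 0.342.

MAP estimate of p(green) = 0.342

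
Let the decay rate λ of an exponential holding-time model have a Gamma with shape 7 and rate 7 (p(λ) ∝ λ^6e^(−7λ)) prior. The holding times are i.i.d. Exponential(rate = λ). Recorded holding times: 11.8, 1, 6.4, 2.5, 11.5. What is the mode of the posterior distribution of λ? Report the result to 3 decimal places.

λ̂_MAP = 0.274

The Exponential(rate=λ) likelihood is ∝ λ^n e^(−λΣtᵢ). Here n = 5 and Σtᵢ = 11.8 + 1 + 6.4 + 2.5 + 11.5 = 33.2.
Posterior ∝ λ^6e^(−7λ) · λ^5e^(−33.2λ) = λ^11e^(−40.2λ), i.e. Gamma(12, 40.2).
Mode = (a−1)/b = 11/40.2 ≈ 0.274.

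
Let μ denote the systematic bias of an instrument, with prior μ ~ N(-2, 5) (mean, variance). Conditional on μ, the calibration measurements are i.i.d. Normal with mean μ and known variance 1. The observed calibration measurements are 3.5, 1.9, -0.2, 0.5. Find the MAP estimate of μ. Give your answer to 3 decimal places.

n = 4; x̄ = (3.5 + 1.9 + (-0.2) + 0.5)/4 = 5.7/4 = 1.425.
For a Normal prior and Normal likelihood with known variance, the posterior is Normal; its mode equals its mean, the precision-weighted average.
Prior precision 1/σ₀² = 1/5 = 0.2; data precision n/σ² = 4/1 = 4.
μ̂ = (0.2·(-2) + 4·1.425) / (0.2 + 4) = 5.3/4.2 = 53/42 ≈ 1.262.

μ̂_MAP = 1.262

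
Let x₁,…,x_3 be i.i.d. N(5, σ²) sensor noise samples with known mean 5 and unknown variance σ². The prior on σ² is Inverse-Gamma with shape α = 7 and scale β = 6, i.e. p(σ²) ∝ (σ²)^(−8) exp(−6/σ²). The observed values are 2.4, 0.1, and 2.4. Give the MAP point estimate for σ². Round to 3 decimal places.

σ̂²_MAP = 2.607

Sum of squared deviations about the known mean: SS = (2.4−5)² + (0.1−5)² + (2.4−5)² = 37.53.
The Normal likelihood contributes (σ²)^(−n/2) exp(−SS/(2σ²)), so the posterior is Inverse-Gamma(α + n/2, β + SS/2) = Inverse-Gamma(8.5, 24.765).
The mode of Inverse-Gamma(a, b) is b/(a+1) = 24.765/9.5 ≈ 2.607.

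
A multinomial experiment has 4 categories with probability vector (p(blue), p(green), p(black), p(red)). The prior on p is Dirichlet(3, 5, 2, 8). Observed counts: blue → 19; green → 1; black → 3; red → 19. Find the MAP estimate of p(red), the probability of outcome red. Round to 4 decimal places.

The posterior is Dirichlet(αᵢ + nᵢ) = Dirichlet(22, 6, 5, 27).
For a Dirichlet(a₁,…,a_K) with all aᵢ > 1, the mode has j-th component (aⱼ − 1)/(Σaᵢ − K).
Here Σaᵢ = 60 and K = 4, so p(red) = (27 − 1)/(60 − 4) = 26/56 ≈ 0.4643.

MAP estimate of p(red) = 0.4643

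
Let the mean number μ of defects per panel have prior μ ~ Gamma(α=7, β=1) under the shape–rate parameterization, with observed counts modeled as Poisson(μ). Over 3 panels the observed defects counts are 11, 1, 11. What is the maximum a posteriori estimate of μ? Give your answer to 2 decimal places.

μ̂_MAP = 7.25

Σxᵢ = 11+1+11 = 23, with n = 3.
Posterior ∝ μ^6e^(−1μ) · μ^23e^(−3μ) = μ^29e^(−4μ), i.e. Gamma(shape=30, rate=4).
The mode of a Gamma(a, b) with a ≥ 1 (shape–rate) is (a−1)/b = 29/4 ≈ 7.25.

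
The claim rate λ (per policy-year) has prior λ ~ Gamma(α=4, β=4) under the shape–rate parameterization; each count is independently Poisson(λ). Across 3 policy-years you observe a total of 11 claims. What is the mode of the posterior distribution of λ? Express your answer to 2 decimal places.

Σxᵢ = 11, n = 3.
Posterior ∝ λ^3e^(−4λ) · λ^11e^(−3λ) = λ^14e^(−7λ), i.e. Gamma(shape=15, rate=7).
The mode of a Gamma(a, b) with a ≥ 1 (shape–rate) is (a−1)/b = 14/7 ≈ 2.00.

λ̂_MAP = 2.00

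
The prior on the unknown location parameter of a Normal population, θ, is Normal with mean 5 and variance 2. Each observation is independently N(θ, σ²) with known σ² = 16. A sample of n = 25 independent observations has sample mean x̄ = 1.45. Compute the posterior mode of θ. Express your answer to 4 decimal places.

n = 25, x̄ = 1.45.
For a Normal prior and Normal likelihood with known variance, the posterior is Normal; its mode equals its mean, the precision-weighted average.
Prior precision 1/σ₀² = 1/2 = 0.5; data precision n/σ² = 25/16 = 1.5625.
θ̂ = (0.5·5 + 1.5625·1.45) / (0.5 + 1.5625) = 4.765625/2.0625 = 305/132 ≈ 2.3106.

θ̂_MAP = 2.3106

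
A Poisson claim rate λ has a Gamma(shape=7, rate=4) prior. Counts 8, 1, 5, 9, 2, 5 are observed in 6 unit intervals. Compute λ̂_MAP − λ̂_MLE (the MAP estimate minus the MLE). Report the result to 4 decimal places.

Σxᵢ = 30. Posterior is Gamma(37, 10); MAP = (37−1)/10 = 36/10 ≈ 3.60000.
MLE = x̄ = 30/6 ≈ 5.00000.
Difference = 36/10 − 30/6 = -7/5 ≈ -1.4000.

MAP − MLE = -1.4000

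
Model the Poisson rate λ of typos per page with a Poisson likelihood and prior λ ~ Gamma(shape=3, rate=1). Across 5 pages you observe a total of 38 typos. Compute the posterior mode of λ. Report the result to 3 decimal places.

Σxᵢ = 38, n = 5.
Posterior ∝ λ^2e^(−1λ) · λ^38e^(−5λ) = λ^40e^(−6λ), i.e. Gamma(shape=41, rate=6).
The mode of a Gamma(a, b) with a ≥ 1 (shape–rate) is (a−1)/b = 40/6 ≈ 6.667.

λ̂_MAP = 6.667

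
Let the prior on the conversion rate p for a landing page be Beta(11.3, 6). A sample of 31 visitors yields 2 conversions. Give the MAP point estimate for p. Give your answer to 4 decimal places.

Prior: Beta(11.3, 6).
Data: 2 successes in 31 trials. The binomial likelihood contributes p^2(1−p)^29, so the posterior is Beta(11.3+2, 6+29) = Beta(13.3, 35).
For Beta(a, b) with a, b > 1 the mode is (a−1)/(a+b−2) = 12.3/46.3 ≈ 0.2657.

p̂_MAP = 0.2657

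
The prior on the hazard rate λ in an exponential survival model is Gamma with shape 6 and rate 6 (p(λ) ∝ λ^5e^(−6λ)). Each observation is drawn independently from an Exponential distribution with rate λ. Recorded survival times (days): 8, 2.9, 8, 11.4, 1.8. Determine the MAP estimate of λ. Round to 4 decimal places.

λ̂_MAP = 0.2625

The Exponential(rate=λ) likelihood is ∝ λ^n e^(−λΣtᵢ). Here n = 5 and Σtᵢ = 8 + 2.9 + 8 + 11.4 + 1.8 = 32.1.
Posterior ∝ λ^5e^(−6λ) · λ^5e^(−32.1λ) = λ^10e^(−38.1λ), i.e. Gamma(11, 38.1).
Mode = (a−1)/b = 10/38.1 ≈ 0.2625.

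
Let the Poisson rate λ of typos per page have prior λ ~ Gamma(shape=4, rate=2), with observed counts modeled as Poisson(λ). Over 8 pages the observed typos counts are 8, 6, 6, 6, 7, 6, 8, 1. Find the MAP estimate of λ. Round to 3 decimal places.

Σxᵢ = 8+6+6+6+7+6+8+1 = 48, with n = 8.
Posterior ∝ λ^3e^(−2λ) · λ^48e^(−8λ) = λ^51e^(−10λ), i.e. Gamma(shape=52, rate=10).
The mode of a Gamma(a, b) with a ≥ 1 (shape–rate) is (a−1)/b = 51/10 ≈ 5.100.

λ̂_MAP = 5.100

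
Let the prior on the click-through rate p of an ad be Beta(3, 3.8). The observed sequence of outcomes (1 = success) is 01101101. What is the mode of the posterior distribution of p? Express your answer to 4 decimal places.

Prior: Beta(3, 3.8).
Data: 5 successes in 8 trials (from the sequence). The binomial likelihood contributes p^5(1−p)^3, so the posterior is Beta(3+5, 3.8+3) = Beta(8, 6.8).
For Beta(a, b) with a, b > 1 the mode is (a−1)/(a+b−2) = 7/12.8 ≈ 0.5469.

p̂_MAP = 0.5469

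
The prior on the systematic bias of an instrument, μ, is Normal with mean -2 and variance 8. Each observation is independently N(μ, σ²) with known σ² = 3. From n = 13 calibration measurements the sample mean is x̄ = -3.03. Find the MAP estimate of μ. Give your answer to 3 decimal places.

μ̂_MAP = -3.001

n = 13, x̄ = -3.03.
For a Normal prior and Normal likelihood with known variance, the posterior is Normal; its mode equals its mean, the precision-weighted average.
Prior precision 1/σ₀² = 1/8 = 0.125; data precision n/σ² = 13/3.
μ̂ = (0.125·(-2) + (13/3)·(-3.03)) / (0.125 + 13/3) = (-13.38)/(107/24) = -8028/2675 ≈ -3.001.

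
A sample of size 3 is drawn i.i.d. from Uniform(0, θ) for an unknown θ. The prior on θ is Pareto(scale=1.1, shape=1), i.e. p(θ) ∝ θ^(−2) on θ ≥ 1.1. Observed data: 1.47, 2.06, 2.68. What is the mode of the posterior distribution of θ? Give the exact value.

θ̂_MAP = 2.68

The Uniform(0, θ) likelihood is θ^(−n) for θ ≥ max(xᵢ), zero otherwise. Here max(xᵢ) = 2.68.
Posterior ∝ θ^(−2) · θ^(−3) = θ^(−5) on θ ≥ max(1.1, 2.68) = 2.68.
This density is strictly decreasing in θ, so the posterior mode lies at the lower boundary of the support.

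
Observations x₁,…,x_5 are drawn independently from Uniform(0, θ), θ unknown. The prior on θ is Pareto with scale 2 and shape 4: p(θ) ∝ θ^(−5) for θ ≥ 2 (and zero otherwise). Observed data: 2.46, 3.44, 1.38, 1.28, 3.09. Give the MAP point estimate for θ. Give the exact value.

The Uniform(0, θ) likelihood is θ^(−n) for θ ≥ max(xᵢ), zero otherwise. Here max(xᵢ) = 3.44.
Posterior ∝ θ^(−5) · θ^(−5) = θ^(−10) on θ ≥ max(2, 3.44) = 3.44.
This density is strictly decreasing in θ, so the posterior mode lies at the lower boundary of the support.

θ̂_MAP = 3.44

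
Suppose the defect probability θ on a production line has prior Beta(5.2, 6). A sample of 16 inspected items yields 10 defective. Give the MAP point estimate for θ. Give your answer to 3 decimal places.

θ̂_MAP = 0.563

Prior: Beta(5.2, 6).
Data: 10 successes in 16 trials. The binomial likelihood contributes θ^10(1−θ)^6, so the posterior is Beta(5.2+10, 6+6) = Beta(15.2, 12).
For Beta(a, b) with a, b > 1 the mode is (a−1)/(a+b−2) = 14.2/25.2 ≈ 0.563.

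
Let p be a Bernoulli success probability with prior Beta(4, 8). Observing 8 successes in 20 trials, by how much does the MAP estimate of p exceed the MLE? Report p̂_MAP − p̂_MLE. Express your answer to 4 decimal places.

Posterior is Beta(12, 20); MAP = (12−1)/(32−2) = 11/30 ≈ 0.36667.
MLE ignores the prior: p̂_MLE = k/n = 8/20 ≈ 0.40000.
Difference = 11/30 − 8/20 = -1/30 ≈ -0.0333.

MAP − MLE = -0.0333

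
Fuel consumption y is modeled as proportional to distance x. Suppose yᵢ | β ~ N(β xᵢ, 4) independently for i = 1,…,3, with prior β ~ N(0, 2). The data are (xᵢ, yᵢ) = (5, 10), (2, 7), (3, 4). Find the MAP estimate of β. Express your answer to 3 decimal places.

log p(β | y) = −Σ(yᵢ − βxᵢ)²/(2·4) − β²/(2·2) + const.
Setting the derivative to zero: Σxᵢ(yᵢ − βxᵢ)/4 − β/2 = 0, so β = Σxᵢyᵢ / (Σxᵢ² + σ²/τ²).
Σxᵢyᵢ = 5·10 + 2·7 + 3·4 = 76; Σxᵢ² = 38; σ²/τ² = 2.
β̂_MAP = 76 / (38 + 2) = 76/40 ≈ 1.900.

β̂_MAP = 1.900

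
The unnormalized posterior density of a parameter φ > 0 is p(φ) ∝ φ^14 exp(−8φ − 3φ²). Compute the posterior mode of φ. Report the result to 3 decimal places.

ℓ'(φ) = 14/φ − 8 − 6φ. Setting this to zero and multiplying by φ: 6φ² + 8φ − 14 = 0.
φ = (−8 + √(8² + 4·6·14)) / (2·6) = (−8 + √400) / 12 = (−8 + 20)/12 = 1.
ℓ''(φ) = −14/φ² − 6 < 0, confirming a maximum.

φ̂_MAP = 1.000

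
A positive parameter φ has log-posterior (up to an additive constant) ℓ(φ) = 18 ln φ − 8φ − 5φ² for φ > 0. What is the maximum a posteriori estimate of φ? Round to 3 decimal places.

ℓ'(φ) = 18/φ − 8 − 10φ. Setting this to zero and multiplying by φ: 10φ² + 8φ − 18 = 0.
φ = (−8 + √(8² + 4·10·18)) / (2·10) = (−8 + √784) / 20 = (−8 + 28)/20 = 1.
ℓ''(φ) = −18/φ² − 10 < 0, confirming a maximum.

φ̂_MAP = 1.000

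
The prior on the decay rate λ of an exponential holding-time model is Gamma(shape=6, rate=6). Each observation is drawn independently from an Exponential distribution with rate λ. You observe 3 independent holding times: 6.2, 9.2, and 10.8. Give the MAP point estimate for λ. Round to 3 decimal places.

λ̂_MAP = 0.248

The Exponential(rate=λ) likelihood is ∝ λ^n e^(−λΣtᵢ). Here n = 3 and Σtᵢ = 6.2 + 9.2 + 10.8 = 26.2.
Posterior ∝ λ^5e^(−6λ) · λ^3e^(−26.2λ) = λ^8e^(−32.2λ), i.e. Gamma(9, 32.2).
Mode = (a−1)/b = 8/32.2 ≈ 0.248.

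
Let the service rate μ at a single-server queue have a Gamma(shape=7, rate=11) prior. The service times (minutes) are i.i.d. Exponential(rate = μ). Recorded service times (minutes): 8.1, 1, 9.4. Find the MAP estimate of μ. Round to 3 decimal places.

The Exponential(rate=μ) likelihood is ∝ μ^n e^(−μΣtᵢ). Here n = 3 and Σtᵢ = 8.1 + 1 + 9.4 = 18.5.
Posterior ∝ μ^6e^(−11μ) · μ^3e^(−18.5μ) = μ^9e^(−29.5μ), i.e. Gamma(10, 29.5).
Mode = (a−1)/b = 9/29.5 ≈ 0.305.

μ̂_MAP = 0.305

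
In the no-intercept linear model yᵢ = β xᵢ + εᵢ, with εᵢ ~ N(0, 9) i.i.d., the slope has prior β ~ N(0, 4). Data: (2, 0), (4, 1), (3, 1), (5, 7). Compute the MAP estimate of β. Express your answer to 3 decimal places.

β̂_MAP = 0.747

log p(β | y) = −Σ(yᵢ − βxᵢ)²/(2·9) − β²/(2·4) + const.
Setting the derivative to zero: Σxᵢ(yᵢ − βxᵢ)/9 − β/4 = 0, so β = Σxᵢyᵢ / (Σxᵢ² + σ²/τ²).
Σxᵢyᵢ = 2·0 + 4·1 + 3·1 + 5·7 = 42; Σxᵢ² = 54; σ²/τ² = 2.25.
β̂_MAP = 42 / (54 + 2.25) = 42/56.25 ≈ 0.747.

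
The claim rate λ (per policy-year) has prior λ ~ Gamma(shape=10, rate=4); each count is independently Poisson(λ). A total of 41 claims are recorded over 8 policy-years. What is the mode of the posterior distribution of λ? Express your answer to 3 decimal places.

Σxᵢ = 41, n = 8.
Posterior ∝ λ^9e^(−4λ) · λ^41e^(−8λ) = λ^50e^(−12λ), i.e. Gamma(shape=51, rate=12).
The mode of a Gamma(a, b) with a ≥ 1 (shape–rate) is (a−1)/b = 50/12 ≈ 4.167.

λ̂_MAP = 4.167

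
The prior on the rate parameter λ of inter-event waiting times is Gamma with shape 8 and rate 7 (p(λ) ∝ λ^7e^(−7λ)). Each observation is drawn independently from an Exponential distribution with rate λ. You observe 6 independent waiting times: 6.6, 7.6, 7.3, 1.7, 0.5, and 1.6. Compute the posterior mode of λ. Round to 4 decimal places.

The Exponential(rate=λ) likelihood is ∝ λ^n e^(−λΣtᵢ). Here n = 6 and Σtᵢ = 6.6 + 7.6 + 7.3 + 1.7 + 0.5 + 1.6 = 25.3.
Posterior ∝ λ^7e^(−7λ) · λ^6e^(−25.3λ) = λ^13e^(−32.3λ), i.e. Gamma(14, 32.3).
Mode = (a−1)/b = 13/32.3 ≈ 0.4025.

λ̂_MAP = 0.4025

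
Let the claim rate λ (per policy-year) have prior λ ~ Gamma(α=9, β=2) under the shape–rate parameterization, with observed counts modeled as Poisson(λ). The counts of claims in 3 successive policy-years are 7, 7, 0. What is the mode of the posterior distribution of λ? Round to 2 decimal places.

Σxᵢ = 7+7+0 = 14, with n = 3.
Posterior ∝ λ^8e^(−2λ) · λ^14e^(−3λ) = λ^22e^(−5λ), i.e. Gamma(shape=23, rate=5).
The mode of a Gamma(a, b) with a ≥ 1 (shape–rate) is (a−1)/b = 22/5 ≈ 4.40.

λ̂_MAP = 4.40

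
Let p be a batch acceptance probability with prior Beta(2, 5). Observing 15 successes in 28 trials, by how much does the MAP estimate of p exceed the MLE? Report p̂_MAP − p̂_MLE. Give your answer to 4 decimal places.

MAP − MLE = -0.0509

Posterior is Beta(17, 18); MAP = (17−1)/(35−2) = 16/33 ≈ 0.48485.
MLE ignores the prior: p̂_MLE = k/n = 15/28 ≈ 0.53571.
Difference = 16/33 − 15/28 = -47/924 ≈ -0.0509.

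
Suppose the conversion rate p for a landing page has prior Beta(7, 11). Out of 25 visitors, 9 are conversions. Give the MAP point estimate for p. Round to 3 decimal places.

Prior: Beta(7, 11).
Data: 9 successes in 25 trials. The binomial likelihood contributes p^9(1−p)^16, so the posterior is Beta(7+9, 11+16) = Beta(16, 27).
For Beta(a, b) with a, b > 1 the mode is (a−1)/(a+b−2) = 15/41 ≈ 0.366.

p̂_MAP = 0.366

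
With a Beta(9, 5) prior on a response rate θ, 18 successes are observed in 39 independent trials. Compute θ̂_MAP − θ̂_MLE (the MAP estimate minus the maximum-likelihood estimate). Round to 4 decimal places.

MAP − MLE = 0.0483

Posterior is Beta(27, 26); MAP = (27−1)/(53−2) = 26/51 ≈ 0.50980.
MLE ignores the prior: θ̂_MLE = k/n = 18/39 ≈ 0.46154.
Difference = 26/51 − 18/39 = 32/663 ≈ 0.0483.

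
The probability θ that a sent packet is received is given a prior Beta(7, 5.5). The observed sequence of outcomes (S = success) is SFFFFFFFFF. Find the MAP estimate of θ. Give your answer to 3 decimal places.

Prior: Beta(7, 5.5).
Data: 1 success in 10 trials (from the sequence). The binomial likelihood contributes θ(1−θ)^9, so the posterior is Beta(7+1, 5.5+9) = Beta(8, 14.5).
For Beta(a, b) with a, b > 1 the mode is (a−1)/(a+b−2) = 7/20.5 ≈ 0.341.

θ̂_MAP = 0.341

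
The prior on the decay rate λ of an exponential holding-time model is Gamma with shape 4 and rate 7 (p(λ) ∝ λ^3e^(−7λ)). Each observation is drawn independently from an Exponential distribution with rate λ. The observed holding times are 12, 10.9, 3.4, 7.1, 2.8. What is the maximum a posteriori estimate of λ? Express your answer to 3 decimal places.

λ̂_MAP = 0.185

The Exponential(rate=λ) likelihood is ∝ λ^n e^(−λΣtᵢ). Here n = 5 and Σtᵢ = 12 + 10.9 + 3.4 + 7.1 + 2.8 = 36.2.
Posterior ∝ λ^3e^(−7λ) · λ^5e^(−36.2λ) = λ^8e^(−43.2λ), i.e. Gamma(9, 43.2).
Mode = (a−1)/b = 8/43.2 ≈ 0.185.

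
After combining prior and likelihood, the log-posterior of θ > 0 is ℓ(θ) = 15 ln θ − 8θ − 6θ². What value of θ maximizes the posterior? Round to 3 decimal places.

ℓ'(θ) = 15/θ − 8 − 12θ. Setting this to zero and multiplying by θ: 12θ² + 8θ − 15 = 0.
θ = (−8 + √(8² + 4·12·15)) / (2·12) = (−8 + √784) / 24 = (−8 + 28)/24 = 5/6.
ℓ''(θ) = −15/θ² − 12 < 0, confirming a maximum.

θ̂_MAP = 0.833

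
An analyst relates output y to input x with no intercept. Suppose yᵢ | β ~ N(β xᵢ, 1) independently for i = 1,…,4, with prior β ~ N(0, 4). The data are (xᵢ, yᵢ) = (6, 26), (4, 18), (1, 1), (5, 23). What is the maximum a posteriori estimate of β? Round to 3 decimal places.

β̂_MAP = 4.396

log p(β | y) = −Σ(yᵢ − βxᵢ)²/(2·1) − β²/(2·4) + const.
Setting the derivative to zero: Σxᵢ(yᵢ − βxᵢ)/1 − β/4 = 0, so β = Σxᵢyᵢ / (Σxᵢ² + σ²/τ²).
Σxᵢyᵢ = 6·26 + 4·18 + 1·1 + 5·23 = 344; Σxᵢ² = 78; σ²/τ² = 0.25.
β̂_MAP = 344 / (78 + 0.25) = 344/78.25 ≈ 4.396.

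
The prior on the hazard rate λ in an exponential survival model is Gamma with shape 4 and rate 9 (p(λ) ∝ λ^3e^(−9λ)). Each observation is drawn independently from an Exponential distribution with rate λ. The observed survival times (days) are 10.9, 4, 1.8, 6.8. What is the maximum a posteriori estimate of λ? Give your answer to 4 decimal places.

The Exponential(rate=λ) likelihood is ∝ λ^n e^(−λΣtᵢ). Here n = 4 and Σtᵢ = 10.9 + 4 + 1.8 + 6.8 = 23.5.
Posterior ∝ λ^3e^(−9λ) · λ^4e^(−23.5λ) = λ^7e^(−32.5λ), i.e. Gamma(8, 32.5).
Mode = (a−1)/b = 7/32.5 ≈ 0.2154.

λ̂_MAP = 0.2154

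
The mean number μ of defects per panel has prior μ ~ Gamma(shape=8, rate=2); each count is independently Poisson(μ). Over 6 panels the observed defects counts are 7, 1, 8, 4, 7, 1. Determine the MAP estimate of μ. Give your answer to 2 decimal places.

Σxᵢ = 7+1+8+4+7+1 = 28, with n = 6.
Posterior ∝ μ^7e^(−2μ) · μ^28e^(−6μ) = μ^35e^(−8μ), i.e. Gamma(shape=36, rate=8).
The mode of a Gamma(a, b) with a ≥ 1 (shape–rate) is (a−1)/b = 35/8 ≈ 4.38.

μ̂_MAP = 4.38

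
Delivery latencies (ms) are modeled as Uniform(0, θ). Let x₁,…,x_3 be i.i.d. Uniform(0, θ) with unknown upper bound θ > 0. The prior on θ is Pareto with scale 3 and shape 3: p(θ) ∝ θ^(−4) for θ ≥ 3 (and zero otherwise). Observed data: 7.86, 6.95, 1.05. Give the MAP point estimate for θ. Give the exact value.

θ̂_MAP = 7.86

The Uniform(0, θ) likelihood is θ^(−n) for θ ≥ max(xᵢ), zero otherwise. Here max(xᵢ) = 7.86.
Posterior ∝ θ^(−4) · θ^(−3) = θ^(−7) on θ ≥ max(3, 7.86) = 7.86.
This density is strictly decreasing in θ, so the posterior mode lies at the lower boundary of the support.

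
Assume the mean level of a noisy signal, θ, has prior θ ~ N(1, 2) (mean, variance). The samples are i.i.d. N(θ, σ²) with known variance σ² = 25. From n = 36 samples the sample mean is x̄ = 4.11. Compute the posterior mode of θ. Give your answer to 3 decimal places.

n = 36, x̄ = 4.11.
For a Normal prior and Normal likelihood with known variance, the posterior is Normal; its mode equals its mean, the precision-weighted average.
Prior precision 1/σ₀² = 1/2 = 0.5; data precision n/σ² = 36/25 = 1.44.
θ̂ = (0.5·1 + 1.44·4.11) / (0.5 + 1.44) = 6.4184/1.94 = 8023/2425 ≈ 3.308.

θ̂_MAP = 3.308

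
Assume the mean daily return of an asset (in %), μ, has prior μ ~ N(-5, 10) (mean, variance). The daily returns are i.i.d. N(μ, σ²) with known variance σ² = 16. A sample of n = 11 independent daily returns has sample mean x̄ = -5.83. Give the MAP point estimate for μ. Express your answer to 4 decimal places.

n = 11, x̄ = -5.83.
For a Normal prior and Normal likelihood with known variance, the posterior is Normal; its mode equals its mean, the precision-weighted average.
Prior precision 1/σ₀² = 1/10 = 0.1; data precision n/σ² = 11/16 = 0.6875.
μ̂ = (0.1·(-5) + 0.6875·(-5.83)) / (0.1 + 0.6875) = (-4.508125)/0.7875 = -7213/1260 ≈ -5.7246.

μ̂_MAP = -5.7246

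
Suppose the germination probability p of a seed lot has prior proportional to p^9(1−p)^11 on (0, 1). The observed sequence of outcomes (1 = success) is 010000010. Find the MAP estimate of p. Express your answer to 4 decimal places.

p̂_MAP = 0.3793

The prior density ∝ p^9(1−p)^11 is the kernel of Beta(10, 12).
Data: 2 successes in 9 trials (from the sequence). The binomial likelihood contributes p^2(1−p)^7, so the posterior is Beta(10+2, 12+7) = Beta(12, 19).
For Beta(a, b) with a, b > 1 the mode is (a−1)/(a+b−2) = 11/29 ≈ 0.3793.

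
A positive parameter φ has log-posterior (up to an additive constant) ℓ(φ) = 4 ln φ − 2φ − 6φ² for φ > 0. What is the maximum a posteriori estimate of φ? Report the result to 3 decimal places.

φ̂_MAP = 0.500

ℓ'(φ) = 4/φ − 2 − 12φ. Setting this to zero and multiplying by φ: 12φ² + 2φ − 4 = 0.
φ = (−2 + √(2² + 4·12·4)) / (2·12) = (−2 + √196) / 24 = (−2 + 14)/24 = 1/2.
ℓ''(φ) = −4/φ² − 12 < 0, confirming a maximum.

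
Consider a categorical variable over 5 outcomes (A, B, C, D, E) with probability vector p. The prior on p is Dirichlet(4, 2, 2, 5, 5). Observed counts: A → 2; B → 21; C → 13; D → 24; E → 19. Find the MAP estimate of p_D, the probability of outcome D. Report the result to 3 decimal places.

The posterior is Dirichlet(αᵢ + nᵢ) = Dirichlet(6, 23, 15, 29, 24).
For a Dirichlet(a₁,…,a_K) with all aᵢ > 1, the mode has j-th component (aⱼ − 1)/(Σaᵢ − K).
Here Σaᵢ = 97 and K = 5, so p_D = (29 − 1)/(97 − 5) = 28/92 ≈ 0.304.

MAP estimate of p_D = 0.304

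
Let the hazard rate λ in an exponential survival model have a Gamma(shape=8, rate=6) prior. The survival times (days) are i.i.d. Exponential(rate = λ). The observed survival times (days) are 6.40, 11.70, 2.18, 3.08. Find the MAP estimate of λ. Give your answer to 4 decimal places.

λ̂_MAP = 0.3747

The Exponential(rate=λ) likelihood is ∝ λ^n e^(−λΣtᵢ). Here n = 4 and Σtᵢ = 6.40 + 11.70 + 2.18 + 3.08 = 23.36.
Posterior ∝ λ^7e^(−6λ) · λ^4e^(−23.36λ) = λ^11e^(−29.36λ), i.e. Gamma(12, 29.36).
Mode = (a−1)/b = 11/29.36 ≈ 0.3747.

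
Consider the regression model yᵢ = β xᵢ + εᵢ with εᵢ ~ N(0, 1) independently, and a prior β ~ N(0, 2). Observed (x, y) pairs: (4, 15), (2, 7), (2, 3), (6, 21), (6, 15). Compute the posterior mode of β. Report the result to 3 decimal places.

β̂_MAP = 3.067

log p(β | y) = −Σ(yᵢ − βxᵢ)²/(2·1) − β²/(2·2) + const.
Setting the derivative to zero: Σxᵢ(yᵢ − βxᵢ)/1 − β/2 = 0, so β = Σxᵢyᵢ / (Σxᵢ² + σ²/τ²).
Σxᵢyᵢ = 4·15 + 2·7 + 2·3 + 6·21 + 6·15 = 296; Σxᵢ² = 96; σ²/τ² = 0.5.
β̂_MAP = 296 / (96 + 0.5) = 296/96.5 ≈ 3.067.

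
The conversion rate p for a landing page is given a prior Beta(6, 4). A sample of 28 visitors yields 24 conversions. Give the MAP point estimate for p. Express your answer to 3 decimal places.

p̂_MAP = 0.806

Prior: Beta(6, 4).
Data: 24 successes in 28 trials. The binomial likelihood contributes p^24(1−p)^4, so the posterior is Beta(6+24, 4+4) = Beta(30, 8).
For Beta(a, b) with a, b > 1 the mode is (a−1)/(a+b−2) = 29/36 ≈ 0.806.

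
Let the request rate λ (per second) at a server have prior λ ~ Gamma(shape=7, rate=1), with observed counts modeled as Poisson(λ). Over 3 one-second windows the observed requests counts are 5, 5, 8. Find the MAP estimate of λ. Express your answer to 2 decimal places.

Σxᵢ = 5+5+8 = 18, with n = 3.
Posterior ∝ λ^6e^(−1λ) · λ^18e^(−3λ) = λ^24e^(−4λ), i.e. Gamma(shape=25, rate=4).
The mode of a Gamma(a, b) with a ≥ 1 (shape–rate) is (a−1)/b = 24/4 ≈ 6.00.

λ̂_MAP = 6.00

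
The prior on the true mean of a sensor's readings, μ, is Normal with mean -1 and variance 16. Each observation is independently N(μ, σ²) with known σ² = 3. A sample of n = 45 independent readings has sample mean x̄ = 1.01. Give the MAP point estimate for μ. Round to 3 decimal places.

n = 45, x̄ = 1.01.
For a Normal prior and Normal likelihood with known variance, the posterior is Normal; its mode equals its mean, the precision-weighted average.
Prior precision 1/σ₀² = 1/16 = 0.0625; data precision n/σ² = 45/3 = 15.
μ̂ = (0.0625·(-1) + 15·1.01) / (0.0625 + 15) = 15.0875/15.0625 = 1207/1205 ≈ 1.002.

μ̂_MAP = 1.002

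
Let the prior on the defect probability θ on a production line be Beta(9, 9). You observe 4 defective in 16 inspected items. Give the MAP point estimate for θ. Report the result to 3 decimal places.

Prior: Beta(9, 9).
Data: 4 successes in 16 trials. The binomial likelihood contributes θ^4(1−θ)^12, so the posterior is Beta(9+4, 9+12) = Beta(13, 21).
For Beta(a, b) with a, b > 1 the mode is (a−1)/(a+b−2) = 12/32 ≈ 0.375.

θ̂_MAP = 0.375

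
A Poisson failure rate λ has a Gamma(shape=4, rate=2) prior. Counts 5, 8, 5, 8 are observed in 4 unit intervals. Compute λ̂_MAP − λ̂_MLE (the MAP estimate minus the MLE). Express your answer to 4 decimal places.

Σxᵢ = 26. Posterior is Gamma(30, 6); MAP = (30−1)/6 = 29/6 ≈ 4.83333.
MLE = x̄ = 26/4 ≈ 6.50000.
Difference = 29/6 − 26/4 = -5/3 ≈ -1.6667.

MAP − MLE = -1.6667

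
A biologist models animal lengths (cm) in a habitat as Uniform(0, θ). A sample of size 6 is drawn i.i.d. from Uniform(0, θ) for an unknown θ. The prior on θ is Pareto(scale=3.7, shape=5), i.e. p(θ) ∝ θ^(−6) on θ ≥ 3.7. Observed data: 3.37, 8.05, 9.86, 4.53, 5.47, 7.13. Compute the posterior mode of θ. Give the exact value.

The Uniform(0, θ) likelihood is θ^(−n) for θ ≥ max(xᵢ), zero otherwise. Here max(xᵢ) = 9.86.
Posterior ∝ θ^(−6) · θ^(−6) = θ^(−12) on θ ≥ max(3.7, 9.86) = 9.86.
This density is strictly decreasing in θ, so the posterior mode lies at the lower boundary of the support.

θ̂_MAP = 9.86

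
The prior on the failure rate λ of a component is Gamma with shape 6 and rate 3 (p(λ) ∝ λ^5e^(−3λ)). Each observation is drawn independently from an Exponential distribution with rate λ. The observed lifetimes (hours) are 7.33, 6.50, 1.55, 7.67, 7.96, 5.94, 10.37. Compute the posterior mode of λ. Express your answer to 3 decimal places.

The Exponential(rate=λ) likelihood is ∝ λ^n e^(−λΣtᵢ). Here n = 7 and Σtᵢ = 7.33 + 6.50 + 1.55 + 7.67 + 7.96 + 5.94 + 10.37 = 47.32.
Posterior ∝ λ^5e^(−3λ) · λ^7e^(−47.32λ) = λ^12e^(−50.32λ), i.e. Gamma(13, 50.32).
Mode = (a−1)/b = 12/50.32 ≈ 0.238.

λ̂_MAP = 0.238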